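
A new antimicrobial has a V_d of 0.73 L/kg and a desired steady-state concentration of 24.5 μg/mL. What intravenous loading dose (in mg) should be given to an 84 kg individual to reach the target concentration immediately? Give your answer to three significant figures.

1500 mg

Vd(total) = 84 kg × 0.73 L/kg = 61.32 L
LD = Vd × C = 61.32 × 24.50 = 1502 mg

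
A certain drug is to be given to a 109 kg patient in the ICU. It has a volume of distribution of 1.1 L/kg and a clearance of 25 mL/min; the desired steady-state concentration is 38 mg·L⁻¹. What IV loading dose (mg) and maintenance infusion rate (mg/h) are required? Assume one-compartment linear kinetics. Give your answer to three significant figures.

(a) 4560 mg; (b) 57.0 mg/h

Vd = 1.1 L/kg × 109 kg = 119.9 L
Loading: fill Vd to C_target → 119.9 L × 38 mg/L = 4556 mg
CL = 25 mL/min × 60/1000 = 1.500 L/h
Maintenance: replace elimination → rate = CL × Css = 1.500 × 38 = 57.00 mg/h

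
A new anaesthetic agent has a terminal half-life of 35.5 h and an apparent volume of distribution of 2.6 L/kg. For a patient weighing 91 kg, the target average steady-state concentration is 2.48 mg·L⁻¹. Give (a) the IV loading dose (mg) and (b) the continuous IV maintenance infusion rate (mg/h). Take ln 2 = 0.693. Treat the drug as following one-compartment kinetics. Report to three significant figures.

(a) 587 mg; (b) 11.5 mg/h

Vd(total) = 91 kg × 2.6 L/kg = 236.6 L
LD = Vd × C = 236.6 × 2.48 = 586.8 mg
CL = 0.693 × Vd / t½ = 0.693 × 236.6 / 35.5 = 4.619 L/h
Infusion rate = CL × Css = 4.619 × 2.48 = 11.46 mg/h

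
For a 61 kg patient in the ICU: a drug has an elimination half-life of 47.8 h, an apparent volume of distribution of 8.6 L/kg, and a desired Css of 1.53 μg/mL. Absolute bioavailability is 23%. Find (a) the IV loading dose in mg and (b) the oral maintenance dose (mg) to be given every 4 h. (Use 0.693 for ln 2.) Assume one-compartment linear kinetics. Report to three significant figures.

Total Vd = 8.6 × 61 = 524.6 L
LD = Vd × C = 524.6 × 1.53 = 802.6 mg
CL = 0.693 × Vd / t½ = 0.693 × 524.6 / 47.8 = 7.606 L/h
D = CL × Css × τ / F = 7.606 × 1.53 × 4 / 0.23 = 202.4 mg

(a) 803 mg; (b) 202 mg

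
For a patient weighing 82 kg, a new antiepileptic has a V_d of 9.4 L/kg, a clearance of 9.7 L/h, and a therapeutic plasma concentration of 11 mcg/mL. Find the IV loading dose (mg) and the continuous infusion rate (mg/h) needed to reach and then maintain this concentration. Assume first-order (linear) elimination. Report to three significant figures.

(a) 8480 mg; (b) 107 mg/h

Total Vd = 9.4 × 82 = 770.8 L
LD = Vd · C_target = 770.8 × 11 = 8479 mg
Maintenance: replace elimination → rate = CL × Css = 9.700 × 11 = 106.7 mg/h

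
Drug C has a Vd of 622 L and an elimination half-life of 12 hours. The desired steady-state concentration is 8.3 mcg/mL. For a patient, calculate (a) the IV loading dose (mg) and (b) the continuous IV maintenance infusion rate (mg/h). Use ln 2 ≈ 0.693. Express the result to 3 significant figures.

(a) 5160 mg; (b) 298 mg/h

LD = Vd × C = 622.0 × 8.3 = 5163 mg
CL = 0.693 × Vd / t½ = 0.693 × 622.0 / 12 = 35.92 L/h
Infusion rate = CL × Css = 35.92 × 8.3 = 298.1 mg/h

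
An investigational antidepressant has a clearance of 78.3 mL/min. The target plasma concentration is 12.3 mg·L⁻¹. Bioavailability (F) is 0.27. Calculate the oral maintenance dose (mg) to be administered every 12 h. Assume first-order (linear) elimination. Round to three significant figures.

2570 mg

Convert clearance: 78.3 mL/min × 60 min/h ÷ 1000 mL/L = 4.698 L/h
D = CL × Css × τ / F = 4.698 × 12.3 × 12 / 0.27 = 2568 mg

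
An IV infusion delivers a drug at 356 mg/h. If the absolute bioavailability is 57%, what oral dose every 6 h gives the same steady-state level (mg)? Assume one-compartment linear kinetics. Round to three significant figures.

3750 mg

To maintain the same Css, the systemic dosing rate must be unchanged: F·D/τ = infusion rate.
D = rate × τ / F = 356 × 6 / 0.57 = 3747 mg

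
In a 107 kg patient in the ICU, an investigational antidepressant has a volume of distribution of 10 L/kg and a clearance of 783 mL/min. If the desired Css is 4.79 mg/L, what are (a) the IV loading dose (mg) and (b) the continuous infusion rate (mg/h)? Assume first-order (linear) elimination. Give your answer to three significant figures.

(a) 5130 mg; (b) 225 mg/h

Vd = 10 L/kg × 107 kg = 1070 L
LD = Vd · C_target = 1070 × 4.79 = 5125 mg
CL = 783 mL/min × 60/1000 = 46.98 L/h
Maintenance infusion rate = CL × Css = 46.98 × 4.79 = 225.0 mg/h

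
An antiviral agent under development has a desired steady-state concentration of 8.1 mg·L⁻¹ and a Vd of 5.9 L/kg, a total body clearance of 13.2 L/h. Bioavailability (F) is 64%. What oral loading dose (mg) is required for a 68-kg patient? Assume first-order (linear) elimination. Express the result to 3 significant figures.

5080 mg

Vd = 5.9 L/kg × 68 kg = 401.2 L
LD = Vd × C / F = 401.2 × 8.100 / 0.64 = 5078 mg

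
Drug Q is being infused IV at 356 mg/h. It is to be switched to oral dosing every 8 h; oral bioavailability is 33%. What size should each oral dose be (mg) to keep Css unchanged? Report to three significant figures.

To maintain the same Css, the systemic dosing rate must be unchanged: F·D/τ = infusion rate.
D = rate × τ / F = 356 × 8 / 0.33 = 8630 mg

8630 mg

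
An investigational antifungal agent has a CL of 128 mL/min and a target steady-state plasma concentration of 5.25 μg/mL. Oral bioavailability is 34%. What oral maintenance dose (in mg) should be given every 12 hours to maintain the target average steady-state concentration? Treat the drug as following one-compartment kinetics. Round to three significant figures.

1420 mg

Convert clearance: 128 mL/min × 60 min/h ÷ 1000 mL/L = 7.680 L/h
At steady state, dose per interval replaces the amount cleared in that interval: F·D/τ = CL·Css.
D = CL × Css × τ / F = 7.680 × 5.25 × 12 / 0.34 = 1423 mg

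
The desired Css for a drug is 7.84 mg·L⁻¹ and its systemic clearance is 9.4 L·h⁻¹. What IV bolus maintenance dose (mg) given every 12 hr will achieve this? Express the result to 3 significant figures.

D = CL × Css × τ = 9.400 × 7.84 × 12 = 884.4 mg

884 mg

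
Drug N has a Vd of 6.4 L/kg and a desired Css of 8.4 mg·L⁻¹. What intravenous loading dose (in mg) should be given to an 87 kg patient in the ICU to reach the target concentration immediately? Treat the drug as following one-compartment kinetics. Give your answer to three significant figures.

Vd(total) = 87 kg × 6.4 L/kg = 556.8 L
LD = Vd × C = 556.8 × 8.400 = 4677 mg

4680 mg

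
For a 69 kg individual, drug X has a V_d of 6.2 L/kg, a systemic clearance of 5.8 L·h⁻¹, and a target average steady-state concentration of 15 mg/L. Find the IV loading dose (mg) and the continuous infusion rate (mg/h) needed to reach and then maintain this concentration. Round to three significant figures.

Vd = 6.2 L/kg × 69 kg = 427.8 L
Loading: fill Vd to C_target → 427.8 L × 15 mg/L = 6417 mg
Maintenance: replace elimination → rate = CL × Css = 5.800 × 15 = 87.00 mg/h

(a) 6420 mg; (b) 87.0 mg/h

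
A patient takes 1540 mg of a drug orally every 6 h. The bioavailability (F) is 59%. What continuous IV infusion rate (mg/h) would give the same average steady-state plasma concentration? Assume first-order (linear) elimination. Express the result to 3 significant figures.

Equivalent systemic input: infusion rate = F·D/τ.
Rate = 0.59 × 1540 / 6 = 151.4 mg/h

151 mg/h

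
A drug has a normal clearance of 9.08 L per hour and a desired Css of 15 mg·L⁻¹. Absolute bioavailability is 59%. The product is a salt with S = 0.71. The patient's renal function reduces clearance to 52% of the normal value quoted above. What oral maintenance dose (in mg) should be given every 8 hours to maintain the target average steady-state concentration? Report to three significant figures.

1350 mg

Patient clearance = 0.52 × 9.080 = 4.722 L/h
D = CL × Css × τ / F / S = 4.722 × 15 × 8 / 0.59 / 0.71 = 1353 mg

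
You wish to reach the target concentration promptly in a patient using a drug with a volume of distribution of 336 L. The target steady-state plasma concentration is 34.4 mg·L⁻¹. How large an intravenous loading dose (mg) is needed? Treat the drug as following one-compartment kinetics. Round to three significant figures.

LD = Vd × C = 336.0 × 34.40 = 11560 mg

11600 mg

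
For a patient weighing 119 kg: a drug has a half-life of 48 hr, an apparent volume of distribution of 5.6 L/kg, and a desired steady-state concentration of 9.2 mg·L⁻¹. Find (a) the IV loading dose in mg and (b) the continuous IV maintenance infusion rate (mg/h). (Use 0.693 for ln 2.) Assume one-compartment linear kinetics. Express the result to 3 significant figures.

(a) 6130 mg; (b) 88.5 mg/h

Total Vd = 5.6 × 119 = 666.4 L
LD = Vd × C = 666.4 × 9.2 = 6131 mg
CL = 0.693 × Vd / t½ = 0.693 × 666.4 / 48 = 9.621 L/h
Infusion rate = CL × Css = 9.621 × 9.2 = 88.51 mg/h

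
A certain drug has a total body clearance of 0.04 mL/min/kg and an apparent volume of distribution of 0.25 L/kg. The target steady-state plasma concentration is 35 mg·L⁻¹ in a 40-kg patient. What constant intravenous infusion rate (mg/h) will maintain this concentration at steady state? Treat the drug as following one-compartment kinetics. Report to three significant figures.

CL = 0.04 mL/min/kg × 40 kg = 1.600 mL/min = 1.600 × 60/1000 = 0.09600 L/h
Infusion rate = CL · Css = 0.09600 L/h × 35 mg/L = 3.360 mg/h

3.36 mg/h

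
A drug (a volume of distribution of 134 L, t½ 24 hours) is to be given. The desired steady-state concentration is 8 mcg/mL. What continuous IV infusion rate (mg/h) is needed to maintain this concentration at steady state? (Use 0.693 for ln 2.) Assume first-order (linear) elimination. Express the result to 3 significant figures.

31.0 mg/h

CL = 0.693 × Vd / t½ = 0.693 × 134.0 / 24 = 3.869 L/h
Infusion rate = CL × Css = 3.869 × 8 = 30.95 mg/h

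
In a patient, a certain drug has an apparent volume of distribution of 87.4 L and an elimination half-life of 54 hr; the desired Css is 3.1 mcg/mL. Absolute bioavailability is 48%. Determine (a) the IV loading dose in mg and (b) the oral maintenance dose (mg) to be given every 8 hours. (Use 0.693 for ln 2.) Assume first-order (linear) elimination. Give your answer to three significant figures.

(a) 271 mg; (b) 58.0 mg

LD = Vd × C = 87.40 × 3.1 = 270.9 mg
CL = 0.693 × Vd / t½ = 0.693 × 87.40 / 54 = 1.122 L/h
D = CL × Css × τ / F = 1.122 × 3.1 × 8 / 0.48 = 57.97 mg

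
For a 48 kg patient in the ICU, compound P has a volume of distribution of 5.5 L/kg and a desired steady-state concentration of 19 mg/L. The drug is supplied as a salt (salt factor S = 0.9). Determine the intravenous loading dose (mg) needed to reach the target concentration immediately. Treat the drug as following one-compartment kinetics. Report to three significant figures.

Vd(total) = 48 kg × 5.5 L/kg = 264.0 L
The loading dose fills Vd to the target concentration.
LD = Vd × C / S = 264.0 × 19.00 / 0.9 = 5573 mg

5570 mg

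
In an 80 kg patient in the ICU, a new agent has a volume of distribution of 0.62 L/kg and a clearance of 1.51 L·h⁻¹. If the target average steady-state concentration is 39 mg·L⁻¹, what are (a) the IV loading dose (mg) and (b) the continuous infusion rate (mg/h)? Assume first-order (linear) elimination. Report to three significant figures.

(a) 1930 mg; (b) 58.9 mg/h

Vd(total) = 80 kg × 0.62 L/kg = 49.60 L
LD = Vd · C_target = 49.60 × 39 = 1934 mg
Maintenance: replace elimination → rate = CL × Css = 1.510 × 39 = 58.89 mg/h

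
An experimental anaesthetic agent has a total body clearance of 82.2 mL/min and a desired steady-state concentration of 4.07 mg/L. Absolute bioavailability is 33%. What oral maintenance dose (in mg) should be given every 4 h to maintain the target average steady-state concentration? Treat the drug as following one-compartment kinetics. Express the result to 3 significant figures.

243 mg

CL = 82.2 mL/min = 82.2 × 0.06 = 4.932 L/h
At steady state, dose per interval replaces the amount cleared in that interval: F·D/τ = CL·Css.
D = CL × Css × τ / F = 4.932 × 4.07 × 4 / 0.33 = 243.3 mg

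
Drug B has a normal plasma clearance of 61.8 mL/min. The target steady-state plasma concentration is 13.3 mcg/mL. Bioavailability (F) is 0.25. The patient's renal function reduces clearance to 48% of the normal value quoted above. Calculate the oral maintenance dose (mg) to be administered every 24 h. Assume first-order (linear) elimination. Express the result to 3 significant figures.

2270 mg

CL = 61.8 mL/min = 61.8 × 0.06 = 3.708 L/h
Patient clearance = 0.48 × 3.708 = 1.780 L/h
D = CL × Css × τ / F = 1.780 × 13.3 × 24 / 0.25 = 2273 mg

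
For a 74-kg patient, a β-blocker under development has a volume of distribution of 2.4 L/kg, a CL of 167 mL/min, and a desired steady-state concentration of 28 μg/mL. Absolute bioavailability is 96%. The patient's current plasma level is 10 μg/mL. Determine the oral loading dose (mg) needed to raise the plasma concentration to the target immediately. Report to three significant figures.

3330 mg

Vd(total) = 74 kg × 2.4 L/kg = 177.6 L
LD is governed by Vd — clearance does not enter the loading-dose calculation.
Concentration deficit ΔC = 28 − 10 = 18.00 mg/L
LD = Vd × ΔC / F = 177.6 × 18.00 / 0.96 = 3330 mg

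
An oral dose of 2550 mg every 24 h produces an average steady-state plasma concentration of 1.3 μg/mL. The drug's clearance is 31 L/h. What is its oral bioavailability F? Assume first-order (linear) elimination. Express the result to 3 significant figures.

0.379

F·D/τ = CL·Css at steady state → F = CL·Css·τ / D.
F = 31 × 1.3 × 24 / 2550 = 0.379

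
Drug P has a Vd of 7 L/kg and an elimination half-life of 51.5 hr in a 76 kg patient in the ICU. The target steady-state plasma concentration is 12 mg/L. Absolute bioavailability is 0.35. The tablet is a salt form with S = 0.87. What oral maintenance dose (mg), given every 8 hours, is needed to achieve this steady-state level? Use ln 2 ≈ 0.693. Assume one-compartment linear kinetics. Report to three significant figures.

Total Vd = 7 × 76 = 532.0 L
CL = 0.693 × Vd / t½ = 0.693 × 532.0 / 51.5 = 7.159 L/h
D = CL × Css × τ / F / S = 7.159 × 12 × 8 / 0.35 / 0.87 = 2257 mg

2260 mg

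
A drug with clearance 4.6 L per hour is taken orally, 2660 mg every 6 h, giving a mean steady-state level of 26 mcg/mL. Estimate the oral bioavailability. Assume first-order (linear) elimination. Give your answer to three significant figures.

0.270

F·D/τ = CL·Css at steady state → F = CL·Css·τ / D.
F = 4.6 × 26 × 6 / 2660 = 0.270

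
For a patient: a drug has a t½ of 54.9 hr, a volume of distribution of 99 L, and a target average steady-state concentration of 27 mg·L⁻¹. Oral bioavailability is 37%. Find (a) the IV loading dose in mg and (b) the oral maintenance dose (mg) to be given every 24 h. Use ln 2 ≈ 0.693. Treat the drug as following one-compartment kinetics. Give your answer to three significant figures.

LD = Vd × C = 99.00 × 27 = 2673 mg
CL = 0.693 × Vd / t½ = 0.693 × 99.00 / 54.9 = 1.250 L/h
D = CL × Css × τ / F = 1.250 × 27 × 24 / 0.37 = 2189 mg

(a) 2670 mg; (b) 2190 mg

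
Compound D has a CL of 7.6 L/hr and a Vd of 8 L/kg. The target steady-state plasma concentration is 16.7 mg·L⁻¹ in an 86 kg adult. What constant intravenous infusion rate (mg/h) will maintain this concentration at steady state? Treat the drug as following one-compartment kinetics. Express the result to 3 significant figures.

R₀ = 7.600 × 16.7 = 126.9 mg/h

127 mg/h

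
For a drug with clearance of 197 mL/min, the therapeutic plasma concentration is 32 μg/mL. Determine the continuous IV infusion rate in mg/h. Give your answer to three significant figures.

CL = 197 mL/min = 197 × 0.06 = 11.82 L/h
At steady state, infusion rate equals elimination rate: rate in = CL × Css.
Rate = CL × Css = 11.82 × 32 = 378.2 mg/h

378 mg/h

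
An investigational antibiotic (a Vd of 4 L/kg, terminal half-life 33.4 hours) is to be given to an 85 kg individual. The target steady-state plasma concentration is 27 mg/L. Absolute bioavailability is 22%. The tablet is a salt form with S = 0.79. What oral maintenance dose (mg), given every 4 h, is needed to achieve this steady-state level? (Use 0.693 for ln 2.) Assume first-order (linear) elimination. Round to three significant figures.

Vd(total) = 85 kg × 4 L/kg = 340.0 L
CL = 0.693 × Vd / t½ = 0.693 × 340.0 / 33.4 = 7.054 L/h
D = CL × Css × τ / F / S = 7.054 × 27 × 4 / 0.22 / 0.79 = 4383 mg

4380 mg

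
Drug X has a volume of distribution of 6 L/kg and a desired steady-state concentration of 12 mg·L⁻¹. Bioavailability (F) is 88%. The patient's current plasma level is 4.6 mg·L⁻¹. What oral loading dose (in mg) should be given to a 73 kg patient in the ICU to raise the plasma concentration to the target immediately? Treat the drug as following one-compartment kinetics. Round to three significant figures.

3680 mg

Vd(total) = 73 kg × 6 L/kg = 438.0 L
Concentration deficit ΔC = 12 − 4.6 = 7.400 mg/L
LD = Vd × ΔC / F = 438.0 × 7.400 / 0.88 = 3683 mg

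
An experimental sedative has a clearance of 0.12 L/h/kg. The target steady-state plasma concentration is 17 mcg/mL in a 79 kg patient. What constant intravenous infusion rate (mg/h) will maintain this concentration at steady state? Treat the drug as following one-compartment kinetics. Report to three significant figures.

161 mg/h

CL = 0.12 L/h/kg × 79 kg = 9.480 L/h
Infusion rate = CL · Css = 9.480 L/h × 17 mg/L = 161.2 mg/h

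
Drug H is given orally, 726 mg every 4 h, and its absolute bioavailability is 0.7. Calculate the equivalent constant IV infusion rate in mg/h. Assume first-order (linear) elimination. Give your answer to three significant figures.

127 mg/h

Equivalent systemic input: infusion rate = F·D/τ.
Rate = 0.7 × 726 / 4 = 127.1 mg/h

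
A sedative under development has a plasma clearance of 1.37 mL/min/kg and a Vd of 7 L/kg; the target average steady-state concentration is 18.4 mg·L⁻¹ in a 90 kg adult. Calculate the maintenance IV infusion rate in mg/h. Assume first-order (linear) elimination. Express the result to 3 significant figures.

CL = 1.37 mL/min/kg × 90 kg = 123.3 mL/min = 123.3 × 60/1000 = 7.398 L/h
Maintenance depends on clearance, not Vd — rate in must match rate out.
Rate = CL × Css = 7.398 × 18.4 = 136.1 mg/h

136 mg/h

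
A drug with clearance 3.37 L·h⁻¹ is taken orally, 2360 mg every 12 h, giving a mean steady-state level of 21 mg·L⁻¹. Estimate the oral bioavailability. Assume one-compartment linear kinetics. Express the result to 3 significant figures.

F·D/τ = CL·Css at steady state → F = CL·Css·τ / D.
F = 3.37 × 21 × 12 / 2360 = 0.360

0.360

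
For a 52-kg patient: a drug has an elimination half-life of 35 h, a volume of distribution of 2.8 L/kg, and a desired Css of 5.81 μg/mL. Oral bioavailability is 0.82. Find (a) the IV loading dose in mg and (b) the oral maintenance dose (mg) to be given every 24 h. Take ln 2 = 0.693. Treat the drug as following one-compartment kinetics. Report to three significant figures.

Vd = 2.8 L/kg × 52 kg = 145.6 L
LD = Vd × C = 145.6 × 5.81 = 845.9 mg
CL = 0.693 × Vd / t½ = 0.693 × 145.6 / 35 = 2.883 L/h
D = CL × Css × τ / F = 2.883 × 5.81 × 24 / 0.82 = 490.3 mg

(a) 846 mg; (b) 490 mg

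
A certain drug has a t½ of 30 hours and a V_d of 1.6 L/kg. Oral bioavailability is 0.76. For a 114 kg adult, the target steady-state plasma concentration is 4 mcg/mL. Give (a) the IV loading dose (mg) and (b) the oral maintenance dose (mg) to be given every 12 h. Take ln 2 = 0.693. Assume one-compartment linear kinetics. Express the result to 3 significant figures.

(a) 730 mg; (b) 266 mg

Vd(total) = 114 kg × 1.6 L/kg = 182.4 L
LD = Vd × C = 182.4 × 4 = 729.6 mg
CL = 0.693 × Vd / t½ = 0.693 × 182.4 / 30 = 4.213 L/h
D = CL × Css × τ / F = 4.213 × 4 × 12 / 0.76 = 266.1 mg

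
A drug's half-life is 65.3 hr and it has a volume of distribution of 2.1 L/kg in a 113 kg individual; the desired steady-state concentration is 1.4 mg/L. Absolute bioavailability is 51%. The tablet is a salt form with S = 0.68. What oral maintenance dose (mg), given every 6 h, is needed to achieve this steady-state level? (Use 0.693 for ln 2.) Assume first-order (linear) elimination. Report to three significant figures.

Total Vd = 2.1 × 113 = 237.3 L
CL = 0.693 × Vd / t½ = 0.693 × 237.3 / 65.3 = 2.518 L/h
D = CL × Css × τ / F / S = 2.518 × 1.4 × 6 / 0.51 / 0.68 = 60.99 mg

61.0 mg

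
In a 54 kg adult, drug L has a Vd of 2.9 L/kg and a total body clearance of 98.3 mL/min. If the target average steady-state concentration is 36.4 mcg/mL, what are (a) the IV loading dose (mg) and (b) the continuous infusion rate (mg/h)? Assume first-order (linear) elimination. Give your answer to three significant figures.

Vd(total) = 54 kg × 2.9 L/kg = 156.6 L
Loading dose = Vd × C = 156.6 × 36.4 = 5700 mg
Convert clearance: 98.3 mL/min × 60 min/h ÷ 1000 mL/L = 5.898 L/h
Infusion rate = 5.898 L/h × 36.4 mg/L = 214.7 mg/h

(a) 5700 mg; (b) 215 mg/h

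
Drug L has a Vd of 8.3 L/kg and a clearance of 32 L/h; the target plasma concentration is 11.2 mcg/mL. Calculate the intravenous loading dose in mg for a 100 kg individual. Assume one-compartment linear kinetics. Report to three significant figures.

9300 mg

Vd(total) = 100 kg × 8.3 L/kg = 830.0 L
LD = Vd × C = 830.0 × 11.20 = 9296 mg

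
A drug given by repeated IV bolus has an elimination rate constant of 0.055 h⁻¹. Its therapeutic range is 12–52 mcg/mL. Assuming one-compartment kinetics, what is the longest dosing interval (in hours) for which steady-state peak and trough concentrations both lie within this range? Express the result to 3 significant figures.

26.7 h

Between IV bolus doses, concentration decays as C = C₀·e^(−kτ), so C_peak/C_trough = e^(kτ).
τ_max = ln(C_peak/C_trough) / k = ln(52/12) / 0.05500 = 1.466 / 0.05500 = 26.65 h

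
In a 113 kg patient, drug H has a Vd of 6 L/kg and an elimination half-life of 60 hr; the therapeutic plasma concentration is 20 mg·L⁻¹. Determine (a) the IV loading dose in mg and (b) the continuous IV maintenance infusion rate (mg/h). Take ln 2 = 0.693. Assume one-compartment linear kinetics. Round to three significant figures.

(a) 13600 mg; (b) 157 mg/h

Vd = 6 L/kg × 113 kg = 678.0 L
LD = Vd × C = 678.0 × 20 = 13560 mg
CL = 0.693 × Vd / t½ = 0.693 × 678.0 / 60 = 7.831 L/h
Infusion rate = CL × Css = 7.831 × 20 = 156.6 mg/h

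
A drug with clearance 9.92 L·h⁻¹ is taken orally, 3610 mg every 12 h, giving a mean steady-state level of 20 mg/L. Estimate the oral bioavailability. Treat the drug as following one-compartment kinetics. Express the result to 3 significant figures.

F·D/τ = CL·Css at steady state → F = CL·Css·τ / D.
F = 9.92 × 20 × 12 / 3610 = 0.660

0.660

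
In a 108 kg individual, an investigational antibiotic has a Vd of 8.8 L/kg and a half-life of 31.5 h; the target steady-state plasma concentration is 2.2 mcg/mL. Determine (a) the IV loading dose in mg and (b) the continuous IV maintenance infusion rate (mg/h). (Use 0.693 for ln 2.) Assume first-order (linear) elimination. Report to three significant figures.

Total Vd = 8.8 × 108 = 950.4 L
LD = Vd × C = 950.4 × 2.2 = 2091 mg
CL = 0.693 × Vd / t½ = 0.693 × 950.4 / 31.5 = 20.91 L/h
Infusion rate = CL × Css = 20.91 × 2.2 = 46.00 mg/h

(a) 2090 mg; (b) 46.0 mg/h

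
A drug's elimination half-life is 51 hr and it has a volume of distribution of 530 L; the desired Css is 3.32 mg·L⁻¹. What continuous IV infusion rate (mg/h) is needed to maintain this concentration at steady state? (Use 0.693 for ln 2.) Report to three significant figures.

23.9 mg/h

k = 0.693/51 = 0.01359 h⁻¹, so CL = k·Vd = 0.01359 × 530.0 = 7.203 L/h
Infusion rate = CL × Css = 7.203 × 3.32 = 23.91 mg/h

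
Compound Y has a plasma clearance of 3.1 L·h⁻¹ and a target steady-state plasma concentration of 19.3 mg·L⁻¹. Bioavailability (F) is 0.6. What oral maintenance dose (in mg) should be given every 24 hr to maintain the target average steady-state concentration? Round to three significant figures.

At steady state, dose per interval replaces the amount cleared in that interval: F·D/τ = CL·Css.
D = CL × Css × τ / F = 3.100 × 19.3 × 24 / 0.6 = 2393 mg

2390 mg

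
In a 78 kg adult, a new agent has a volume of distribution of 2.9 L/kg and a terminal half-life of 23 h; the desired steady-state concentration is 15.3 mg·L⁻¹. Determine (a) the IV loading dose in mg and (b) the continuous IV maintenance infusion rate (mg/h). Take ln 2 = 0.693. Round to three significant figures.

Vd(total) = 78 kg × 2.9 L/kg = 226.2 L
LD = Vd × C = 226.2 × 15.3 = 3461 mg
CL = 0.693 × Vd / t½ = 0.693 × 226.2 / 23 = 6.816 L/h
Infusion rate = CL × Css = 6.816 × 15.3 = 104.3 mg/h

(a) 3460 mg; (b) 104 mg/h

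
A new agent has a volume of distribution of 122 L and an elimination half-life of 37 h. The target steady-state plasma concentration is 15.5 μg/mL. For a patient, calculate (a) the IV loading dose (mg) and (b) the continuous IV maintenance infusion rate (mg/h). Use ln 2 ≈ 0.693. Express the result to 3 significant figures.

(a) 1890 mg; (b) 35.4 mg/h

LD = Vd × C = 122.0 × 15.5 = 1891 mg
CL = 0.693 × Vd / t½ = 0.693 × 122.0 / 37 = 2.285 L/h
Infusion rate = CL × Css = 2.285 × 15.5 = 35.42 mg/h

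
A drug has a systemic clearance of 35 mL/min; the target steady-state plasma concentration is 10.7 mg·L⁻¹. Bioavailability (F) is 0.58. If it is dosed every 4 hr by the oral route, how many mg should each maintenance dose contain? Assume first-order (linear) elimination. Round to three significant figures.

155 mg

CL = 35 mL/min × 60/1000 = 2.100 L/h
At steady state, dose per interval replaces the amount cleared in that interval: F·D/τ = CL·Css.
D = CL × Css × τ / F = 2.100 × 10.7 × 4 / 0.58 = 155.0 mg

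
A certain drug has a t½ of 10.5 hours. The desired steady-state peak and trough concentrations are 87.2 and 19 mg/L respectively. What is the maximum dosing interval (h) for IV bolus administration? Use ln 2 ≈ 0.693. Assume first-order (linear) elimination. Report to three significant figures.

23.1 h

k = 0.693 / t½ = 0.693 / 10.5 = 0.06600 h⁻¹
Between IV bolus doses, concentration decays as C = C₀·e^(−kτ), so C_peak/C_trough = e^(kτ).
τ_max = ln(C_peak/C_trough) / k = ln(87.2/19) / 0.06600 = 1.524 / 0.06600 = 23.09 h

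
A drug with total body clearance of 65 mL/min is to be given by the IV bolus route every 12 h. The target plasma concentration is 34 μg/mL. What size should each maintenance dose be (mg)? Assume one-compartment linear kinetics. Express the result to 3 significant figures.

CL = 65 mL/min × 60/1000 = 3.900 L/h
At steady state, dose per interval replaces the amount cleared in that interval: D/τ = CL·Css.
D = CL × Css × τ = 3.900 × 34 × 12 = 1591 mg

1590 mg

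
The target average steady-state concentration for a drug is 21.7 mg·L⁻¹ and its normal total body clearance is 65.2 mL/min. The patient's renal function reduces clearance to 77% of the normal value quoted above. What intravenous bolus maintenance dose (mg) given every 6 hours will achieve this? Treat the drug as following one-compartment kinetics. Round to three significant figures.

392 mg

CL = 65.2 mL/min × 60/1000 = 3.912 L/h
Patient clearance = 0.77 × 3.912 = 3.012 L/h
D = CL × Css × τ = 3.012 × 21.7 × 6 = 392.2 mg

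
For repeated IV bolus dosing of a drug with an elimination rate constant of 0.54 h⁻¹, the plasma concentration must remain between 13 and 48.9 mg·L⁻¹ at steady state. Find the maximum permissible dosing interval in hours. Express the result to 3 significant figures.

2.45 h

Between IV bolus doses, concentration decays as C = C₀·e^(−kτ), so C_peak/C_trough = e^(kτ).
τ_max = ln(C_peak/C_trough) / k = ln(48.9/13) / 0.5400 = 1.325 / 0.5400 = 2.454 h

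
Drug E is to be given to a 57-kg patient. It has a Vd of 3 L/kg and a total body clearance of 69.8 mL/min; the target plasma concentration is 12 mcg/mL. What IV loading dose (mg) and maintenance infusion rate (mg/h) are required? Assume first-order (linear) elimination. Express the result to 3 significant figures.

(a) 2050 mg; (b) 50.3 mg/h

Vd(total) = 57 kg × 3 L/kg = 171.0 L
Loading dose = Vd × C = 171.0 × 12 = 2052 mg
CL = 69.8 mL/min × 60/1000 = 4.188 L/h
Infusion rate = 4.188 L/h × 12 mg/L = 50.26 mg/h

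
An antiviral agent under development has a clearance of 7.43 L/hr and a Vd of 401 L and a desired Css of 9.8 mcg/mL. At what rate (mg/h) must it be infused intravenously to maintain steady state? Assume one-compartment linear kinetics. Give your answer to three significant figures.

72.8 mg/h

Infusion rate = CL · Css = 7.430 L/h × 9.8 mg/L = 72.81 mg/h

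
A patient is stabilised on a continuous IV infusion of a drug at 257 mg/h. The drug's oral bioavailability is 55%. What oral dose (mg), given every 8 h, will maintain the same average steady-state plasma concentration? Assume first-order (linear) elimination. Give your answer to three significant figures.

3740 mg

To maintain the same Css, the systemic dosing rate must be unchanged: F·D/τ = infusion rate.
D = rate × τ / F = 257 × 8 / 0.55 = 3738 mg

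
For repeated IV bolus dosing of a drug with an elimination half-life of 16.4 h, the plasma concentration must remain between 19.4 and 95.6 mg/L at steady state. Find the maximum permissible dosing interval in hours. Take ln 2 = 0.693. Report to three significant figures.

k = 0.693 / t½ = 0.693 / 16.4 = 0.04226 h⁻¹
Between IV bolus doses, concentration decays as C = C₀·e^(−kτ), so C_peak/C_trough = e^(kτ).
τ_max = ln(C_peak/C_trough) / k = ln(95.6/19.4) / 0.04226 = 1.595 / 0.04226 = 37.74 h

37.7 h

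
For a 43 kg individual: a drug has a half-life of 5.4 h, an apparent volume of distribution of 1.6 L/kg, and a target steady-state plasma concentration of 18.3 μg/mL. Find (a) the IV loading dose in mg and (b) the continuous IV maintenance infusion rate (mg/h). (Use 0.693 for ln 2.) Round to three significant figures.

(a) 1260 mg; (b) 162 mg/h

Vd(total) = 43 kg × 1.6 L/kg = 68.80 L
LD = Vd × C = 68.80 × 18.3 = 1259 mg
CL = 0.693 × Vd / t½ = 0.693 × 68.80 / 5.4 = 8.829 L/h
Infusion rate = CL × Css = 8.829 × 18.3 = 161.6 mg/h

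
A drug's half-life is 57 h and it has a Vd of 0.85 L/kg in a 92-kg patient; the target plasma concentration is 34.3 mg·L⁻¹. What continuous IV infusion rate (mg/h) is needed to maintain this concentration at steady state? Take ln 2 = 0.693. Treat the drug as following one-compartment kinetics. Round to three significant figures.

Vd = 0.85 L/kg × 92 kg = 78.20 L
CL = 0.693 × Vd / t½ = 0.693 × 78.20 / 57 = 0.9507 L/h
Infusion rate = CL × Css = 0.9507 × 34.3 = 32.61 mg/h

32.6 mg/h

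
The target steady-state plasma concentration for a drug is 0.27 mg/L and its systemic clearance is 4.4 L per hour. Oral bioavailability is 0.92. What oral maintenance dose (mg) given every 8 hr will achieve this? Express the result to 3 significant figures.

10.3 mg

D = CL × Css × τ / F = 4.400 × 0.27 × 8 / 0.92 = 10.33 mg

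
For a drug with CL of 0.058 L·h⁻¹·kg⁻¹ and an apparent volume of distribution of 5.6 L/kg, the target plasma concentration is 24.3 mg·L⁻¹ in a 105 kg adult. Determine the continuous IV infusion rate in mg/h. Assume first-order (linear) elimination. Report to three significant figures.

148 mg/h

CL = 0.058 L·h⁻¹·kg⁻¹ × 105 kg = 6.090 L/h
Maintenance depends on clearance, not Vd — rate in must match rate out.
R₀ = 6.090 × 24.3 = 148.0 mg/h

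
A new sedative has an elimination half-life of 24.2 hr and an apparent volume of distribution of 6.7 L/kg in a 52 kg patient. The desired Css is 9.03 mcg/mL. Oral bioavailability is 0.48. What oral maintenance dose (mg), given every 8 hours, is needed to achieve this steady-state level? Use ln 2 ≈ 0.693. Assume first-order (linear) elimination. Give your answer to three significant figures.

Total Vd = 6.7 × 52 = 348.4 L
CL = ln 2 · Vd / t½ = 0.693 × 348.4 / 24.2 = 9.977 L/h
D = CL × Css × τ / F = 9.977 × 9.03 × 8 / 0.48 = 1502 mg

1500 mg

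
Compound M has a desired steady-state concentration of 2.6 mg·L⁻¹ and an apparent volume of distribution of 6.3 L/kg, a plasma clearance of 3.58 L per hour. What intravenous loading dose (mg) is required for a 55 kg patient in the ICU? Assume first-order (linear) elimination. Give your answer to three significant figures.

Total Vd = 6.3 × 55 = 346.5 L
Loading dose depends on Vd (not clearance): it fills the distribution volume.
LD = Vd × C = 346.5 × 2.600 = 900.9 mg

901 mg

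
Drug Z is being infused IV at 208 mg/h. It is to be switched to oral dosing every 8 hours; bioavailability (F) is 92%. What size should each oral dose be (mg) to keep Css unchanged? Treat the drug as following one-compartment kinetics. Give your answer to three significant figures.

To maintain the same Css, the systemic dosing rate must be unchanged: F·D/τ = infusion rate.
D = rate × τ / F = 208 × 8 / 0.92 = 1809 mg

1810 mg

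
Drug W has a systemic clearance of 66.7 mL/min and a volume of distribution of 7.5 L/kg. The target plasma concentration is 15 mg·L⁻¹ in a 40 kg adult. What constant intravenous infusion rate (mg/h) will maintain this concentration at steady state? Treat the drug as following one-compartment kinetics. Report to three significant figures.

60.0 mg/h

CL = 66.7 mL/min = 66.7 × 0.06 = 4.002 L/h
Vd does not affect the maintenance rate; only clearance governs steady-state input.
Rate = CL × Css = 4.002 × 15 = 60.03 mg/h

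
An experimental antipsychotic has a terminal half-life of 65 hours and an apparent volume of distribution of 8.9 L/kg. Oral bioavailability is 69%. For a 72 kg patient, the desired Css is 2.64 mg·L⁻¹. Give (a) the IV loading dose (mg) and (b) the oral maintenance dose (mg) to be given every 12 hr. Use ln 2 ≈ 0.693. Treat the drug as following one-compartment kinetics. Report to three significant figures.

Total Vd = 8.9 × 72 = 640.8 L
LD = Vd × C = 640.8 × 2.64 = 1692 mg
CL = 0.693 × Vd / t½ = 0.693 × 640.8 / 65 = 6.832 L/h
D = CL × Css × τ / F = 6.832 × 2.64 × 12 / 0.69 = 313.7 mg

(a) 1690 mg; (b) 314 mg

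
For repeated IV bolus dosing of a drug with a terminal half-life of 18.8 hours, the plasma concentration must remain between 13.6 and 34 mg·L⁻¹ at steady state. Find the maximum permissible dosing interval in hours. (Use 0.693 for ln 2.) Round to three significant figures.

k = 0.693 / t½ = 0.693 / 18.8 = 0.03686 h⁻¹
Between IV bolus doses, concentration decays as C = C₀·e^(−kτ), so C_peak/C_trough = e^(kτ).
τ_max = ln(C_peak/C_trough) / k = ln(34/13.6) / 0.03686 = 0.9163 / 0.03686 = 24.86 h

24.9 h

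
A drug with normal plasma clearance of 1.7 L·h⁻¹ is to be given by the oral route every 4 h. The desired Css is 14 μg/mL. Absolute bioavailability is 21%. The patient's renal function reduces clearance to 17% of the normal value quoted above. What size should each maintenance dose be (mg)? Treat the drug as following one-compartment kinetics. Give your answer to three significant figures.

77.1 mg

Patient clearance = 0.17 × 1.700 = 0.2890 L/h
D = CL × Css × τ / F = 0.2890 × 14 × 4 / 0.21 = 77.07 mg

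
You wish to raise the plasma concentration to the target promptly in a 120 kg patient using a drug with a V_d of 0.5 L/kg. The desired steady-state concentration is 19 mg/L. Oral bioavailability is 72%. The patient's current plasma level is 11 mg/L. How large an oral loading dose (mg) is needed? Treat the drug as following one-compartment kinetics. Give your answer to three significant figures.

667 mg

Total Vd = 0.5 × 120 = 60.00 L
Concentration deficit ΔC = 19 − 11 = 8.000 mg/L
LD = Vd × ΔC / F = 60.00 × 8.000 / 0.72 = 666.7 mg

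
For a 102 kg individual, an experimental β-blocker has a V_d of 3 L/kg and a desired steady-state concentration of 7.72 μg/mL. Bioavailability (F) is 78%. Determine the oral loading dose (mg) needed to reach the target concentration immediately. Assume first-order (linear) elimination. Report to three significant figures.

3030 mg

Vd(total) = 102 kg × 3 L/kg = 306.0 L
The loading dose fills Vd to the target concentration.
LD = Vd × C / F = 306.0 × 7.720 / 0.78 = 3029 mg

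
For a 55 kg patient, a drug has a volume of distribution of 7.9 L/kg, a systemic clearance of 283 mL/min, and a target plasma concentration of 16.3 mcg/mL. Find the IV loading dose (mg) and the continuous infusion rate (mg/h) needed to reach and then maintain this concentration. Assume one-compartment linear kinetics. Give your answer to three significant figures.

Vd(total) = 55 kg × 7.9 L/kg = 434.5 L
Loading dose = Vd × C = 434.5 × 16.3 = 7082 mg
CL = 283 mL/min × 60/1000 = 16.98 L/h
Maintenance infusion rate = CL × Css = 16.98 × 16.3 = 276.8 mg/h

(a) 7080 mg; (b) 277 mg/h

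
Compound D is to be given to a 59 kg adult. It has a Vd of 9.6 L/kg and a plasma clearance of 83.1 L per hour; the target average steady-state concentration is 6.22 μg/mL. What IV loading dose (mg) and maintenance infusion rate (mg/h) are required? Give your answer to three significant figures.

(a) 3520 mg; (b) 517 mg/h

Total Vd = 9.6 × 59 = 566.4 L
Loading dose = Vd × C = 566.4 × 6.22 = 3523 mg
Infusion rate = 83.10 L/h × 6.22 mg/L = 516.9 mg/h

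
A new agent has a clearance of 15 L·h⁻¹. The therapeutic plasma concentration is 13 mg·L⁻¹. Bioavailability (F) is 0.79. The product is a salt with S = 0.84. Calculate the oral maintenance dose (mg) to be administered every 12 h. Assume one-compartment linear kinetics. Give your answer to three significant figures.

D = CL × Css × τ / F / S = 15.00 × 13 × 12 / 0.79 / 0.84 = 3526 mg

3530 mg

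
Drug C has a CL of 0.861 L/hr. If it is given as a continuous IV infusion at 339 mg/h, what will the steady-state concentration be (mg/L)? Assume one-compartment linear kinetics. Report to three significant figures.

Css = rate / CL = 339 / 0.8610 = 393.7 mg/L

394 mg/L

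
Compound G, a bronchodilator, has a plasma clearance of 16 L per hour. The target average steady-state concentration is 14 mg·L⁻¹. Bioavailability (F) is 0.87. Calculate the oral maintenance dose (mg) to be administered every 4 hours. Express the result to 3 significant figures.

D = CL × Css × τ / F = 16.00 × 14 × 4 / 0.87 = 1030 mg

1030 mg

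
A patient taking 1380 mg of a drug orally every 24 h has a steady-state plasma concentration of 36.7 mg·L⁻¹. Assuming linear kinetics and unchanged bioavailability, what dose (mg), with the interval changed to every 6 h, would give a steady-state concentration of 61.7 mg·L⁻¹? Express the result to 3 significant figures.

With linear kinetics, Css is proportional to dose rate (D/τ) at fixed clearance.
D₂ = D₁ × (Css,target / Css,current) × (τ₂/τ₁) = 1380 × (61.7/36.7) × (6/24) = 580.0 mg

580 mg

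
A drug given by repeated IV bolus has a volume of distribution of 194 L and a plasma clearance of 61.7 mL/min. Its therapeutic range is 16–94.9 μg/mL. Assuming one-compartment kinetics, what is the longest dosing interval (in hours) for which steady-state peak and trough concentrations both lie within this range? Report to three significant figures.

Convert clearance: 61.7 mL/min × 60 min/h ÷ 1000 mL/L = 3.702 L/h
k = CL / Vd = 3.702 / 194.0 = 0.01908 h⁻¹
Between IV bolus doses, concentration decays as C = C₀·e^(−kτ), so C_peak/C_trough = e^(kτ).
τ_max = ln(C_peak/C_trough) / k = ln(94.9/16) / 0.01908 = 1.780 / 0.01908 = 93.29 h

93.3 h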